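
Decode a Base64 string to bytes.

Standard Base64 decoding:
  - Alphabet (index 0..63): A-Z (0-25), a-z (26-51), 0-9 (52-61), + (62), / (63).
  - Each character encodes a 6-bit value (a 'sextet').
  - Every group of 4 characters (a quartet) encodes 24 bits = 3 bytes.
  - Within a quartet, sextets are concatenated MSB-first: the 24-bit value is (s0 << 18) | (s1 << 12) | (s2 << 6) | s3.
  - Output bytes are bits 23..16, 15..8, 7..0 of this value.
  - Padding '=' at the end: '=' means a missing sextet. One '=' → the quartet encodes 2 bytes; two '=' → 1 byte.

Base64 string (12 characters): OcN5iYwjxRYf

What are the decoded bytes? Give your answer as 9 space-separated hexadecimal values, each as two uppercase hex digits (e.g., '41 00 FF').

Answer: 39 C3 79 89 8C 23 C5 16 1F

Derivation:
After char 0 ('O'=14): chars_in_quartet=1 acc=0xE bytes_emitted=0
After char 1 ('c'=28): chars_in_quartet=2 acc=0x39C bytes_emitted=0
After char 2 ('N'=13): chars_in_quartet=3 acc=0xE70D bytes_emitted=0
After char 3 ('5'=57): chars_in_quartet=4 acc=0x39C379 -> emit 39 C3 79, reset; bytes_emitted=3
After char 4 ('i'=34): chars_in_quartet=1 acc=0x22 bytes_emitted=3
After char 5 ('Y'=24): chars_in_quartet=2 acc=0x898 bytes_emitted=3
After char 6 ('w'=48): chars_in_quartet=3 acc=0x22630 bytes_emitted=3
After char 7 ('j'=35): chars_in_quartet=4 acc=0x898C23 -> emit 89 8C 23, reset; bytes_emitted=6
After char 8 ('x'=49): chars_in_quartet=1 acc=0x31 bytes_emitted=6
After char 9 ('R'=17): chars_in_quartet=2 acc=0xC51 bytes_emitted=6
After char 10 ('Y'=24): chars_in_quartet=3 acc=0x31458 bytes_emitted=6
After char 11 ('f'=31): chars_in_quartet=4 acc=0xC5161F -> emit C5 16 1F, reset; bytes_emitted=9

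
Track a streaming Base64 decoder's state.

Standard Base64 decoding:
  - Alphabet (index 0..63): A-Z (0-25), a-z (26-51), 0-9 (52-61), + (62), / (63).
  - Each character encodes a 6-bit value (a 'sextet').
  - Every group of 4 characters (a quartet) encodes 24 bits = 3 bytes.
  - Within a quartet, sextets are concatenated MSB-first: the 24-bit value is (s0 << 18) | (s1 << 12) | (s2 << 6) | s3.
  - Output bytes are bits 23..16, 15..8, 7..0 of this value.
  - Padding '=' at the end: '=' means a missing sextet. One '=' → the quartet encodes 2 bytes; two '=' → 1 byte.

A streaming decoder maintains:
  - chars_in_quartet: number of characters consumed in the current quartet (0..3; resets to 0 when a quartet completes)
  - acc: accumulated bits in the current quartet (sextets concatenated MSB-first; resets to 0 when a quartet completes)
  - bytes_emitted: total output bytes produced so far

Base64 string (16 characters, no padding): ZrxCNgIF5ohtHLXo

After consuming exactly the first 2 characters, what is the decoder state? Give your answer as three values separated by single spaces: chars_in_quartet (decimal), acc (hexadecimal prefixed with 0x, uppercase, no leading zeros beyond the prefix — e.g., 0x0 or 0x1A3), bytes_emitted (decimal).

After char 0 ('Z'=25): chars_in_quartet=1 acc=0x19 bytes_emitted=0
After char 1 ('r'=43): chars_in_quartet=2 acc=0x66B bytes_emitted=0

Answer: 2 0x66B 0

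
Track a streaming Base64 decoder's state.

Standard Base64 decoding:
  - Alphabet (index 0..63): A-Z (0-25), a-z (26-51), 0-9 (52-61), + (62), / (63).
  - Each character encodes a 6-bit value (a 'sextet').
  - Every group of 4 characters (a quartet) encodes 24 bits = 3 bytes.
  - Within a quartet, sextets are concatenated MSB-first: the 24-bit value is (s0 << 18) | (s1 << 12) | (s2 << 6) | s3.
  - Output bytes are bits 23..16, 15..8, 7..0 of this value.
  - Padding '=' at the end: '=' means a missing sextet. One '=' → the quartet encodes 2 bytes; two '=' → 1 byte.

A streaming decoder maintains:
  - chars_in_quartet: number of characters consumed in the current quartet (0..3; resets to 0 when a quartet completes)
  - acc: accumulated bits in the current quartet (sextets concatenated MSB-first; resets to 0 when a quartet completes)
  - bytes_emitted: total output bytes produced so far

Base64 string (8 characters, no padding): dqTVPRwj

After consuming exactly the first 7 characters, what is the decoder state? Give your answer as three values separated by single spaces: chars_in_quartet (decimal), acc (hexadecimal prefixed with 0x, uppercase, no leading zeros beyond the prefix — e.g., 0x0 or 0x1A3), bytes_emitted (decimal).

After char 0 ('d'=29): chars_in_quartet=1 acc=0x1D bytes_emitted=0
After char 1 ('q'=42): chars_in_quartet=2 acc=0x76A bytes_emitted=0
After char 2 ('T'=19): chars_in_quartet=3 acc=0x1DA93 bytes_emitted=0
After char 3 ('V'=21): chars_in_quartet=4 acc=0x76A4D5 -> emit 76 A4 D5, reset; bytes_emitted=3
After char 4 ('P'=15): chars_in_quartet=1 acc=0xF bytes_emitted=3
After char 5 ('R'=17): chars_in_quartet=2 acc=0x3D1 bytes_emitted=3
After char 6 ('w'=48): chars_in_quartet=3 acc=0xF470 bytes_emitted=3

Answer: 3 0xF470 3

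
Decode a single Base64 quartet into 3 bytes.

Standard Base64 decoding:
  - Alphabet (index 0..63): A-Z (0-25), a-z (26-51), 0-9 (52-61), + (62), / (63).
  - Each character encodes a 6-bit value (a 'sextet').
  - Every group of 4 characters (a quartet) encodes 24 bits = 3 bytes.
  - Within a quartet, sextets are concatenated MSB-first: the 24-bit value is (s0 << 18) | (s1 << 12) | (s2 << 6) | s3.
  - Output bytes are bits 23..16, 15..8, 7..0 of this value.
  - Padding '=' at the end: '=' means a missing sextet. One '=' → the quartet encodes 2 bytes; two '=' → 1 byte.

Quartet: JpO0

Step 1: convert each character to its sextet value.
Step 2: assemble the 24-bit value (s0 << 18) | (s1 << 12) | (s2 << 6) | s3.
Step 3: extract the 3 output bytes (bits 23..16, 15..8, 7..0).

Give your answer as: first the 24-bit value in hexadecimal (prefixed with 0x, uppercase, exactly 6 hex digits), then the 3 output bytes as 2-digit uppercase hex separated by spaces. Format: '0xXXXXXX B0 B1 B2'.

Answer: 0x2693B4 26 93 B4

Derivation:
Sextets: J=9, p=41, O=14, 0=52
24-bit: (9<<18) | (41<<12) | (14<<6) | 52
      = 0x240000 | 0x029000 | 0x000380 | 0x000034
      = 0x2693B4
Bytes: (v>>16)&0xFF=26, (v>>8)&0xFF=93, v&0xFF=B4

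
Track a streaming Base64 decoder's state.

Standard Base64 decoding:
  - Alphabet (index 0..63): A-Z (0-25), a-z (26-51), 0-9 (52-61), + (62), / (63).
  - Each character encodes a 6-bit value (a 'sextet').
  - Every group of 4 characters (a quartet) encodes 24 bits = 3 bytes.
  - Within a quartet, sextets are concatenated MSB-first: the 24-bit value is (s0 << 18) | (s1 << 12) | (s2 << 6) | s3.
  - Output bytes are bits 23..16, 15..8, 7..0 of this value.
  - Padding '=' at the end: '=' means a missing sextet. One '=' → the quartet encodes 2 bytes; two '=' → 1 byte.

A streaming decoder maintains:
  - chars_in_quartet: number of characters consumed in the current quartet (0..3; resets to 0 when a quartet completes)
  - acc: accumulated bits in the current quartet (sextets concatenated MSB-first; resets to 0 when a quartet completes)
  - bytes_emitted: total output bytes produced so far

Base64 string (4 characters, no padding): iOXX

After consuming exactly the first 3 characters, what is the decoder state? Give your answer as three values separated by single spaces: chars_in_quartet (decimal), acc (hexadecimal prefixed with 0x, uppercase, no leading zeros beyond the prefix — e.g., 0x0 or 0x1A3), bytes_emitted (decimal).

After char 0 ('i'=34): chars_in_quartet=1 acc=0x22 bytes_emitted=0
After char 1 ('O'=14): chars_in_quartet=2 acc=0x88E bytes_emitted=0
After char 2 ('X'=23): chars_in_quartet=3 acc=0x22397 bytes_emitted=0

Answer: 3 0x22397 0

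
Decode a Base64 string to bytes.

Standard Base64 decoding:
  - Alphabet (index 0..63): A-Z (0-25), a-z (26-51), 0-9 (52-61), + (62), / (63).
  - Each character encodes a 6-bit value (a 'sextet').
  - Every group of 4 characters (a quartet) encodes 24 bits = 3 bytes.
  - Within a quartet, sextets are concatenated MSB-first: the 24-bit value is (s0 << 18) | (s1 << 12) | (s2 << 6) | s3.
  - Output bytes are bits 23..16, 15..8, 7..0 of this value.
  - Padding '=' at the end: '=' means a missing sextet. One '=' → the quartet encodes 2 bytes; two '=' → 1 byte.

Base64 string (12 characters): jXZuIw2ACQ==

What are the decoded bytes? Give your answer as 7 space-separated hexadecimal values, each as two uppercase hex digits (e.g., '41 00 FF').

Answer: 8D 76 6E 23 0D 80 09

Derivation:
After char 0 ('j'=35): chars_in_quartet=1 acc=0x23 bytes_emitted=0
After char 1 ('X'=23): chars_in_quartet=2 acc=0x8D7 bytes_emitted=0
After char 2 ('Z'=25): chars_in_quartet=3 acc=0x235D9 bytes_emitted=0
After char 3 ('u'=46): chars_in_quartet=4 acc=0x8D766E -> emit 8D 76 6E, reset; bytes_emitted=3
After char 4 ('I'=8): chars_in_quartet=1 acc=0x8 bytes_emitted=3
After char 5 ('w'=48): chars_in_quartet=2 acc=0x230 bytes_emitted=3
After char 6 ('2'=54): chars_in_quartet=3 acc=0x8C36 bytes_emitted=3
After char 7 ('A'=0): chars_in_quartet=4 acc=0x230D80 -> emit 23 0D 80, reset; bytes_emitted=6
After char 8 ('C'=2): chars_in_quartet=1 acc=0x2 bytes_emitted=6
After char 9 ('Q'=16): chars_in_quartet=2 acc=0x90 bytes_emitted=6
Padding '==': partial quartet acc=0x90 -> emit 09; bytes_emitted=7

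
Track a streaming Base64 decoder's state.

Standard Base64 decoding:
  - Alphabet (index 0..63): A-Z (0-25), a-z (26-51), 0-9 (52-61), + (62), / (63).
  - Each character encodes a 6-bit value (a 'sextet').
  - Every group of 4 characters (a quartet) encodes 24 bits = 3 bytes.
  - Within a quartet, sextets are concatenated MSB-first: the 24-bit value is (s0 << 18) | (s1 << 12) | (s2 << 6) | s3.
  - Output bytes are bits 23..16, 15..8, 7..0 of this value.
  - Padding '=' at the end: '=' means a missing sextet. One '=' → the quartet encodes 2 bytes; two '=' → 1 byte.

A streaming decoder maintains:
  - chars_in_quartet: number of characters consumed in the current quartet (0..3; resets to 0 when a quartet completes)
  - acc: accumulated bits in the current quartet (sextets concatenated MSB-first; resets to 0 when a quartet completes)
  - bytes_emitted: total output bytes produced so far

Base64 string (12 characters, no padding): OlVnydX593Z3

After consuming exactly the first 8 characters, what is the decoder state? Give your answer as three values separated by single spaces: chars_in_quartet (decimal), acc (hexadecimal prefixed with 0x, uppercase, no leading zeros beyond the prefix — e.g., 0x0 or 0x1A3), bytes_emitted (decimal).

Answer: 0 0x0 6

Derivation:
After char 0 ('O'=14): chars_in_quartet=1 acc=0xE bytes_emitted=0
After char 1 ('l'=37): chars_in_quartet=2 acc=0x3A5 bytes_emitted=0
After char 2 ('V'=21): chars_in_quartet=3 acc=0xE955 bytes_emitted=0
After char 3 ('n'=39): chars_in_quartet=4 acc=0x3A5567 -> emit 3A 55 67, reset; bytes_emitted=3
After char 4 ('y'=50): chars_in_quartet=1 acc=0x32 bytes_emitted=3
After char 5 ('d'=29): chars_in_quartet=2 acc=0xC9D bytes_emitted=3
After char 6 ('X'=23): chars_in_quartet=3 acc=0x32757 bytes_emitted=3
After char 7 ('5'=57): chars_in_quartet=4 acc=0xC9D5F9 -> emit C9 D5 F9, reset; bytes_emitted=6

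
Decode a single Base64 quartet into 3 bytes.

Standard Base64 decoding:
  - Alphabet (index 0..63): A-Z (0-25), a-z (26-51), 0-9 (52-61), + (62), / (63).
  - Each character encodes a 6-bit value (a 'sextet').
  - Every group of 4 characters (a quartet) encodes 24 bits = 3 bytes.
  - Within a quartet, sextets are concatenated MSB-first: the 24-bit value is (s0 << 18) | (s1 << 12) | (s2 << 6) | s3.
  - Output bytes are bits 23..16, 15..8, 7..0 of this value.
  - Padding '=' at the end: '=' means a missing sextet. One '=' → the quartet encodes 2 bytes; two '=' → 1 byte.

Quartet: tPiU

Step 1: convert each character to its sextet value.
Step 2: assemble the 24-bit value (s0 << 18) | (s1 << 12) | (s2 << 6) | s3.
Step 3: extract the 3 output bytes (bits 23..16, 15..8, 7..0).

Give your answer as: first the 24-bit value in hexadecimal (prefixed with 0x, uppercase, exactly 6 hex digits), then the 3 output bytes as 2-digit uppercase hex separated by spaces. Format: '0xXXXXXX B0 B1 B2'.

Answer: 0xB4F894 B4 F8 94

Derivation:
Sextets: t=45, P=15, i=34, U=20
24-bit: (45<<18) | (15<<12) | (34<<6) | 20
      = 0xB40000 | 0x00F000 | 0x000880 | 0x000014
      = 0xB4F894
Bytes: (v>>16)&0xFF=B4, (v>>8)&0xFF=F8, v&0xFF=94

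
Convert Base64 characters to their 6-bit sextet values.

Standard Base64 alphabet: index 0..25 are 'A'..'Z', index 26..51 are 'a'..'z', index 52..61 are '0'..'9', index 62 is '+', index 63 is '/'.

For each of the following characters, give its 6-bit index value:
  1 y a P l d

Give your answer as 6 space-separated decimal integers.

'1': 0..9 range, 52 + ord('1') − ord('0') = 53
'y': a..z range, 26 + ord('y') − ord('a') = 50
'a': a..z range, 26 + ord('a') − ord('a') = 26
'P': A..Z range, ord('P') − ord('A') = 15
'l': a..z range, 26 + ord('l') − ord('a') = 37
'd': a..z range, 26 + ord('d') − ord('a') = 29

Answer: 53 50 26 15 37 29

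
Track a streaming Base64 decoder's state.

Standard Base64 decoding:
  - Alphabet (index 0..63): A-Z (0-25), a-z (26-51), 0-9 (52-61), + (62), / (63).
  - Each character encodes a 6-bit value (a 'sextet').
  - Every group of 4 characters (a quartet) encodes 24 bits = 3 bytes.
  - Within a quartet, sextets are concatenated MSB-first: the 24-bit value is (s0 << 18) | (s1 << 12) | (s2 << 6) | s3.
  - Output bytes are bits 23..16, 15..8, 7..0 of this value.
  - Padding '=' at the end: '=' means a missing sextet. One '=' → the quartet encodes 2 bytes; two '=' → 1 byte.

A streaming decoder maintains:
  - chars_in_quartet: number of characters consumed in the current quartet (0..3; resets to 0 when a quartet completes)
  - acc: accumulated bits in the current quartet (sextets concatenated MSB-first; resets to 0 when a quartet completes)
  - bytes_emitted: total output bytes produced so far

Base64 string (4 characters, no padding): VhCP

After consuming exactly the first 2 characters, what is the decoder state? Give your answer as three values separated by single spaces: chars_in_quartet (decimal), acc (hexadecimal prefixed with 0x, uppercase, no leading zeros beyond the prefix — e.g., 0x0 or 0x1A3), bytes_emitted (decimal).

Answer: 2 0x561 0

Derivation:
After char 0 ('V'=21): chars_in_quartet=1 acc=0x15 bytes_emitted=0
After char 1 ('h'=33): chars_in_quartet=2 acc=0x561 bytes_emitted=0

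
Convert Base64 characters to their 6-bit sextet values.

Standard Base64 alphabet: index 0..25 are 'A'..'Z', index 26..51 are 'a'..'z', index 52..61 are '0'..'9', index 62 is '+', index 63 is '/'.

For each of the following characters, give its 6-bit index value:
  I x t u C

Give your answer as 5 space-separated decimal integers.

'I': A..Z range, ord('I') − ord('A') = 8
'x': a..z range, 26 + ord('x') − ord('a') = 49
't': a..z range, 26 + ord('t') − ord('a') = 45
'u': a..z range, 26 + ord('u') − ord('a') = 46
'C': A..Z range, ord('C') − ord('A') = 2

Answer: 8 49 45 46 2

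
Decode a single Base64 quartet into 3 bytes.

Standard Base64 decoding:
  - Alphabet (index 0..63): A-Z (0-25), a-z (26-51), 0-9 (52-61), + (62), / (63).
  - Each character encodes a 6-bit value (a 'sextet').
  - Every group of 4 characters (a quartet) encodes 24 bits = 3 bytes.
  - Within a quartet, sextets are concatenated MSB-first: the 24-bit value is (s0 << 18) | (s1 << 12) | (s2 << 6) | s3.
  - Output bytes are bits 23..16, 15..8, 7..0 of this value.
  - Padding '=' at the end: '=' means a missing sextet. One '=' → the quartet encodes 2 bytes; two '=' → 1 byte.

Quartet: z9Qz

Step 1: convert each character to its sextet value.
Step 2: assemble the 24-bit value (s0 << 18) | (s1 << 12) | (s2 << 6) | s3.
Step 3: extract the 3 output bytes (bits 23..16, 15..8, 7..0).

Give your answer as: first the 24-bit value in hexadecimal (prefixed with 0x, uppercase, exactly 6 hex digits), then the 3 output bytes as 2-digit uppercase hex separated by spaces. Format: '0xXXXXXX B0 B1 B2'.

Answer: 0xCFD433 CF D4 33

Derivation:
Sextets: z=51, 9=61, Q=16, z=51
24-bit: (51<<18) | (61<<12) | (16<<6) | 51
      = 0xCC0000 | 0x03D000 | 0x000400 | 0x000033
      = 0xCFD433
Bytes: (v>>16)&0xFF=CF, (v>>8)&0xFF=D4, v&0xFF=33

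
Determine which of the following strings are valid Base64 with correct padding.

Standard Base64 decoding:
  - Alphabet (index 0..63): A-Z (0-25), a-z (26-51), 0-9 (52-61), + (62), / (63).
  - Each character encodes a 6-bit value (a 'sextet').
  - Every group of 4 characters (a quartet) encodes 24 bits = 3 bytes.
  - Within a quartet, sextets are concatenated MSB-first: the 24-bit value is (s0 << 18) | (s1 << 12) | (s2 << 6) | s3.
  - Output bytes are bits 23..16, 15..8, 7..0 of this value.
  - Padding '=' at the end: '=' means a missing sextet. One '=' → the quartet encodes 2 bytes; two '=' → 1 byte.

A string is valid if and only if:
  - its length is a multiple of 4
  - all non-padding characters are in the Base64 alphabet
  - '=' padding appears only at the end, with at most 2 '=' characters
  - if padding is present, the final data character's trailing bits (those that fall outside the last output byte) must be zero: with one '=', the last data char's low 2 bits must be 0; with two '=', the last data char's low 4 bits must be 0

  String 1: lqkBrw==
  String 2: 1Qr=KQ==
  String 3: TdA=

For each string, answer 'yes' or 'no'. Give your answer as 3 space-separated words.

Answer: yes no yes

Derivation:
String 1: 'lqkBrw==' → valid
String 2: '1Qr=KQ==' → invalid (bad char(s): ['=']; '=' in middle)
String 3: 'TdA=' → valid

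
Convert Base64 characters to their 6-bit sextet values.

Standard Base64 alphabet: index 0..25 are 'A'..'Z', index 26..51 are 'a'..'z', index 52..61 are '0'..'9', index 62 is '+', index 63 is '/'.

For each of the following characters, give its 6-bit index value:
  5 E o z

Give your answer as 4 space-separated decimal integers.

Answer: 57 4 40 51

Derivation:
'5': 0..9 range, 52 + ord('5') − ord('0') = 57
'E': A..Z range, ord('E') − ord('A') = 4
'o': a..z range, 26 + ord('o') − ord('a') = 40
'z': a..z range, 26 + ord('z') − ord('a') = 51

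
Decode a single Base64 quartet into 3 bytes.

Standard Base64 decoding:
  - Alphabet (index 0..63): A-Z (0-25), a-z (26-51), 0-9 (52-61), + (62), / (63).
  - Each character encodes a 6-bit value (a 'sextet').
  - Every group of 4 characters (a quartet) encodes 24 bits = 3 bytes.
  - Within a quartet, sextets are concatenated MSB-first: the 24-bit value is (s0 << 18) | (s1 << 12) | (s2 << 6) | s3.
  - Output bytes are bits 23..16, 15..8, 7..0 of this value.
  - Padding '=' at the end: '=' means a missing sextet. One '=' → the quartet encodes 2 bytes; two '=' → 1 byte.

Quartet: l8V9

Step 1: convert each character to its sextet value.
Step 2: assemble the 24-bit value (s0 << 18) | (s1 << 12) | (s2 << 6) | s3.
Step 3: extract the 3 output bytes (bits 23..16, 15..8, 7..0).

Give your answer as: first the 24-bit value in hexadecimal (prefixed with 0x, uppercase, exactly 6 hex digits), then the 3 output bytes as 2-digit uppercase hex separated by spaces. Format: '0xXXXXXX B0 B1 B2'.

Answer: 0x97C57D 97 C5 7D

Derivation:
Sextets: l=37, 8=60, V=21, 9=61
24-bit: (37<<18) | (60<<12) | (21<<6) | 61
      = 0x940000 | 0x03C000 | 0x000540 | 0x00003D
      = 0x97C57D
Bytes: (v>>16)&0xFF=97, (v>>8)&0xFF=C5, v&0xFF=7D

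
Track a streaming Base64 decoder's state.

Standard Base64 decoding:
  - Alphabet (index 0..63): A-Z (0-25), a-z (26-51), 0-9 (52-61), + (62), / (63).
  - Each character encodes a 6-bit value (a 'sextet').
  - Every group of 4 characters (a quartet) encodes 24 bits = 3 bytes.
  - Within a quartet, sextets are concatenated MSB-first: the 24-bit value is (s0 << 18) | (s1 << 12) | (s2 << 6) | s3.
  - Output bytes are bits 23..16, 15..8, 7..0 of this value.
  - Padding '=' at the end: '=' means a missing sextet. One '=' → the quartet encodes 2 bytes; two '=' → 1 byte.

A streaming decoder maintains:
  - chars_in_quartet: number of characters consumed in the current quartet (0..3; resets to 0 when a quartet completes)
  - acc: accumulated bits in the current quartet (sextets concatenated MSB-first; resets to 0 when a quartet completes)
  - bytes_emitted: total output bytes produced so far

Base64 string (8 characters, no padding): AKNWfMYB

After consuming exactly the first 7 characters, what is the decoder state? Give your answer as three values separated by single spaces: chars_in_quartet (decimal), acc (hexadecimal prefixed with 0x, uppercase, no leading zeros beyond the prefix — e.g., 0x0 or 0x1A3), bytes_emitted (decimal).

Answer: 3 0x1F318 3

Derivation:
After char 0 ('A'=0): chars_in_quartet=1 acc=0x0 bytes_emitted=0
After char 1 ('K'=10): chars_in_quartet=2 acc=0xA bytes_emitted=0
After char 2 ('N'=13): chars_in_quartet=3 acc=0x28D bytes_emitted=0
After char 3 ('W'=22): chars_in_quartet=4 acc=0xA356 -> emit 00 A3 56, reset; bytes_emitted=3
After char 4 ('f'=31): chars_in_quartet=1 acc=0x1F bytes_emitted=3
After char 5 ('M'=12): chars_in_quartet=2 acc=0x7CC bytes_emitted=3
After char 6 ('Y'=24): chars_in_quartet=3 acc=0x1F318 bytes_emitted=3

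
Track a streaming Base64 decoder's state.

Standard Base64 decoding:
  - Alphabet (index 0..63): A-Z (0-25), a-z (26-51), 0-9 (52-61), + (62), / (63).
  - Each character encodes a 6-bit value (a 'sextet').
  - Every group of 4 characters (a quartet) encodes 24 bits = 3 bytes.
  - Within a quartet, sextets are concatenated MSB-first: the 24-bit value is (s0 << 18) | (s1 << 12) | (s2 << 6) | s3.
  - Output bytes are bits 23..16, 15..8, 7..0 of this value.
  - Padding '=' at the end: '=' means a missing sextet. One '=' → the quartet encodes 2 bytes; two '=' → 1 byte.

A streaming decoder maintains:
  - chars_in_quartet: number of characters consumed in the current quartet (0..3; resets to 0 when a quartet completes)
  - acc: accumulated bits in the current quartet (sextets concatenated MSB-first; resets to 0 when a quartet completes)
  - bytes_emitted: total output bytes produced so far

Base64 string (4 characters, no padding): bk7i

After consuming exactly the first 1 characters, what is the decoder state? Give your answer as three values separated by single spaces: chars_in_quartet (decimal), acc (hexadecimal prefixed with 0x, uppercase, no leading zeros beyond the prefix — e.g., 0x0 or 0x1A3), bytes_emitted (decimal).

After char 0 ('b'=27): chars_in_quartet=1 acc=0x1B bytes_emitted=0

Answer: 1 0x1B 0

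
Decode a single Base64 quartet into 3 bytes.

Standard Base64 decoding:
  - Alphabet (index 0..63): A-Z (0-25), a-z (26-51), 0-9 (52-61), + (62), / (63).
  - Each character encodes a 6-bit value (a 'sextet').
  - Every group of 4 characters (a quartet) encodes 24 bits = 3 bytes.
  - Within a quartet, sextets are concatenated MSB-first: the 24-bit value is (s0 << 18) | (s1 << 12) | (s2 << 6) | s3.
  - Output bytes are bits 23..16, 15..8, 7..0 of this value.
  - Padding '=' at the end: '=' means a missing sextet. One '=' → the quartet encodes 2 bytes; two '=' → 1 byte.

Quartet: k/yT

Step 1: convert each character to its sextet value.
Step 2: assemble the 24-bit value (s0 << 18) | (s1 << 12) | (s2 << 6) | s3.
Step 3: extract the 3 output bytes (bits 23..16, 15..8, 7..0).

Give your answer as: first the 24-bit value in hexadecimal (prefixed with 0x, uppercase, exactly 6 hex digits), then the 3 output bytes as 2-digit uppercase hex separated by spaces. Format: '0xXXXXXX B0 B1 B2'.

Answer: 0x93FC93 93 FC 93

Derivation:
Sextets: k=36, /=63, y=50, T=19
24-bit: (36<<18) | (63<<12) | (50<<6) | 19
      = 0x900000 | 0x03F000 | 0x000C80 | 0x000013
      = 0x93FC93
Bytes: (v>>16)&0xFF=93, (v>>8)&0xFF=FC, v&0xFF=93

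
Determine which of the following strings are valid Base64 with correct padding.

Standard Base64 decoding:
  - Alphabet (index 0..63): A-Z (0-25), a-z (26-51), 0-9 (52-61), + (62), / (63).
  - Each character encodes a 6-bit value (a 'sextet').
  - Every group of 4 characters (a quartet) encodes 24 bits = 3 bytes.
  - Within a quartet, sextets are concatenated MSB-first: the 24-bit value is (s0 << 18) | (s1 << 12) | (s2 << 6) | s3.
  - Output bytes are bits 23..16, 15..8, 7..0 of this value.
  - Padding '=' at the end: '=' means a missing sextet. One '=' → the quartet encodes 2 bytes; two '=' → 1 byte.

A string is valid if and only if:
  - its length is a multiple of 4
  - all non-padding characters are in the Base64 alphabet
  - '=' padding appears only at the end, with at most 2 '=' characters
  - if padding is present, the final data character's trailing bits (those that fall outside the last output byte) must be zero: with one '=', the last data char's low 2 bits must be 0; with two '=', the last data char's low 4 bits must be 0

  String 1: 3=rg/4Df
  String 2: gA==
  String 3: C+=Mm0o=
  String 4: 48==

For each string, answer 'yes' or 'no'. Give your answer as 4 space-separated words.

Answer: no yes no no

Derivation:
String 1: '3=rg/4Df' → invalid (bad char(s): ['=']; '=' in middle)
String 2: 'gA==' → valid
String 3: 'C+=Mm0o=' → invalid (bad char(s): ['=']; '=' in middle)
String 4: '48==' → invalid (bad trailing bits)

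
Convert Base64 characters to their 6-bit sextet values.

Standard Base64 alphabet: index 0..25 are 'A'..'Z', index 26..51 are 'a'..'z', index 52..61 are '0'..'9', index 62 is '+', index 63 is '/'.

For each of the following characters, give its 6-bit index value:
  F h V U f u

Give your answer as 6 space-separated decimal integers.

Answer: 5 33 21 20 31 46

Derivation:
'F': A..Z range, ord('F') − ord('A') = 5
'h': a..z range, 26 + ord('h') − ord('a') = 33
'V': A..Z range, ord('V') − ord('A') = 21
'U': A..Z range, ord('U') − ord('A') = 20
'f': a..z range, 26 + ord('f') − ord('a') = 31
'u': a..z range, 26 + ord('u') − ord('a') = 46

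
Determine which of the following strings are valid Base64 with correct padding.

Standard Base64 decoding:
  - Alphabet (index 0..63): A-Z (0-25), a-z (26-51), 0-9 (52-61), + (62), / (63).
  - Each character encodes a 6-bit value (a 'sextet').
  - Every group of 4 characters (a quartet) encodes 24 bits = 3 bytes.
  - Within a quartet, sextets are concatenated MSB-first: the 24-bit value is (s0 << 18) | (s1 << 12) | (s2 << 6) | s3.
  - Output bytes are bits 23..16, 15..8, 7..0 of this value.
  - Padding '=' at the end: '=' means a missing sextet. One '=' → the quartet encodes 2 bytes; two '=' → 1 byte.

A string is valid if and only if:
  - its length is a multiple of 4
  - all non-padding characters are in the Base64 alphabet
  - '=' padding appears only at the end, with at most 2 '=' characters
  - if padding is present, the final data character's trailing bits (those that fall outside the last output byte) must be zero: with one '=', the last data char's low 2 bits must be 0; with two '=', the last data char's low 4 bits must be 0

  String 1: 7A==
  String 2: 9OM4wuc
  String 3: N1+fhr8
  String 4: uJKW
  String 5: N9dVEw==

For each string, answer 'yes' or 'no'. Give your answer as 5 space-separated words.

Answer: yes no no yes yes

Derivation:
String 1: '7A==' → valid
String 2: '9OM4wuc' → invalid (len=7 not mult of 4)
String 3: 'N1+fhr8' → invalid (len=7 not mult of 4)
String 4: 'uJKW' → valid
String 5: 'N9dVEw==' → valid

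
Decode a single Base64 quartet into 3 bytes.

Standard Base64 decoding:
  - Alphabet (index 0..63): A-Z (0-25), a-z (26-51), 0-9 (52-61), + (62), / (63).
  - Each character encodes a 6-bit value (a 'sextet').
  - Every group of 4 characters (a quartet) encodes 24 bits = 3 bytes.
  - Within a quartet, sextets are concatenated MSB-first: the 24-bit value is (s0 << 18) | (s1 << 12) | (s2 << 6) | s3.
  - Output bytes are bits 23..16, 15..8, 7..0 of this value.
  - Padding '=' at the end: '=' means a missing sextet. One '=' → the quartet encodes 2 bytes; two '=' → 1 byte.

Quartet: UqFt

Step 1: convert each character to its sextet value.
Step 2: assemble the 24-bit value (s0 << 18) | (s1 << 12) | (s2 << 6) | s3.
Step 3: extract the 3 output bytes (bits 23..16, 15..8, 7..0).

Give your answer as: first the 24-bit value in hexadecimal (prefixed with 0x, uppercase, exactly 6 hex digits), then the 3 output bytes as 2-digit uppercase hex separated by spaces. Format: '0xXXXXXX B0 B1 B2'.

Answer: 0x52A16D 52 A1 6D

Derivation:
Sextets: U=20, q=42, F=5, t=45
24-bit: (20<<18) | (42<<12) | (5<<6) | 45
      = 0x500000 | 0x02A000 | 0x000140 | 0x00002D
      = 0x52A16D
Bytes: (v>>16)&0xFF=52, (v>>8)&0xFF=A1, v&0xFF=6D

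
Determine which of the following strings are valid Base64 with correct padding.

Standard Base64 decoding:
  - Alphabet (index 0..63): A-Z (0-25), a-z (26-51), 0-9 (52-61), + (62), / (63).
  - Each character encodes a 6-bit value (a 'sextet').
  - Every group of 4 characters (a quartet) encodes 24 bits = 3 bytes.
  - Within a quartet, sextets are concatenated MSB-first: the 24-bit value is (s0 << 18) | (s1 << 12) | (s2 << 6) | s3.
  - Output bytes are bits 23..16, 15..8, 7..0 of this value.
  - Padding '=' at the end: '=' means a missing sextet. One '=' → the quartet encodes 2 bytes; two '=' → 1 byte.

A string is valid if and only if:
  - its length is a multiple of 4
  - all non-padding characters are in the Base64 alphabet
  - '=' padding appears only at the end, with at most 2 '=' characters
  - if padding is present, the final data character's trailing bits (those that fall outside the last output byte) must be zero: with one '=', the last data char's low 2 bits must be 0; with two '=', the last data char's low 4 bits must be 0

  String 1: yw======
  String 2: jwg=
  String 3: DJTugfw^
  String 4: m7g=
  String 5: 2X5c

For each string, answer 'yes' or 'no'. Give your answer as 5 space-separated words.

String 1: 'yw======' → invalid (6 pad chars (max 2))
String 2: 'jwg=' → valid
String 3: 'DJTugfw^' → invalid (bad char(s): ['^'])
String 4: 'm7g=' → valid
String 5: '2X5c' → valid

Answer: no yes no yes yes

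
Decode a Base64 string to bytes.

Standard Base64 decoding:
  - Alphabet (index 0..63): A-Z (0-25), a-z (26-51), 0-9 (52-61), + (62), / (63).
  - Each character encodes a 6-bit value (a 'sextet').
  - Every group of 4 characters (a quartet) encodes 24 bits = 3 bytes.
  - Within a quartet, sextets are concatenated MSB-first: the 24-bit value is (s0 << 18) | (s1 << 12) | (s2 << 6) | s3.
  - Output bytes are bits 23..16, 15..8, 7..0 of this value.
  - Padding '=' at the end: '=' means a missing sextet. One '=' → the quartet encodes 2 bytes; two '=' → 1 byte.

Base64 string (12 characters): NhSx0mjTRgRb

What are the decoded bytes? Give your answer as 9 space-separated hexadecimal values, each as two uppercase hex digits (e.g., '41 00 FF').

After char 0 ('N'=13): chars_in_quartet=1 acc=0xD bytes_emitted=0
After char 1 ('h'=33): chars_in_quartet=2 acc=0x361 bytes_emitted=0
After char 2 ('S'=18): chars_in_quartet=3 acc=0xD852 bytes_emitted=0
After char 3 ('x'=49): chars_in_quartet=4 acc=0x3614B1 -> emit 36 14 B1, reset; bytes_emitted=3
After char 4 ('0'=52): chars_in_quartet=1 acc=0x34 bytes_emitted=3
After char 5 ('m'=38): chars_in_quartet=2 acc=0xD26 bytes_emitted=3
After char 6 ('j'=35): chars_in_quartet=3 acc=0x349A3 bytes_emitted=3
After char 7 ('T'=19): chars_in_quartet=4 acc=0xD268D3 -> emit D2 68 D3, reset; bytes_emitted=6
After char 8 ('R'=17): chars_in_quartet=1 acc=0x11 bytes_emitted=6
After char 9 ('g'=32): chars_in_quartet=2 acc=0x460 bytes_emitted=6
After char 10 ('R'=17): chars_in_quartet=3 acc=0x11811 bytes_emitted=6
After char 11 ('b'=27): chars_in_quartet=4 acc=0x46045B -> emit 46 04 5B, reset; bytes_emitted=9

Answer: 36 14 B1 D2 68 D3 46 04 5B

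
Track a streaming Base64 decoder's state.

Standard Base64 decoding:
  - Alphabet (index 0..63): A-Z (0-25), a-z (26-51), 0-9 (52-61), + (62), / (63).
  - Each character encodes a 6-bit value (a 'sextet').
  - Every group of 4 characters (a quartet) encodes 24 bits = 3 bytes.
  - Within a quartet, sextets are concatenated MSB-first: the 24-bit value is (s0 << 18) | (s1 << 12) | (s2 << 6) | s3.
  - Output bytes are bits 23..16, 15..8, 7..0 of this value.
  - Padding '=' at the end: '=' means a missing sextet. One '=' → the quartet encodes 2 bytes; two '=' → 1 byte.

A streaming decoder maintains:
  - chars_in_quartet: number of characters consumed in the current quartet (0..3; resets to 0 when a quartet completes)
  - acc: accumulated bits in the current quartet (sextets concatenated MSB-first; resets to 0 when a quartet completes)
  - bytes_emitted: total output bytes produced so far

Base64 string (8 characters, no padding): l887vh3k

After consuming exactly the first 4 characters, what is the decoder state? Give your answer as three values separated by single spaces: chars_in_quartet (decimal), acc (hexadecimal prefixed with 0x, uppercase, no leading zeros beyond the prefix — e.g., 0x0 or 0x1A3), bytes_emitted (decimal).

After char 0 ('l'=37): chars_in_quartet=1 acc=0x25 bytes_emitted=0
After char 1 ('8'=60): chars_in_quartet=2 acc=0x97C bytes_emitted=0
After char 2 ('8'=60): chars_in_quartet=3 acc=0x25F3C bytes_emitted=0
After char 3 ('7'=59): chars_in_quartet=4 acc=0x97CF3B -> emit 97 CF 3B, reset; bytes_emitted=3

Answer: 0 0x0 3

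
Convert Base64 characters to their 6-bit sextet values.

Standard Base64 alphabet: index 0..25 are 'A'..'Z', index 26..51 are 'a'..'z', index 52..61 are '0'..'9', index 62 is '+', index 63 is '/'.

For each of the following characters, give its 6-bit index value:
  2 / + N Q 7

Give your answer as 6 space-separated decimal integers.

'2': 0..9 range, 52 + ord('2') − ord('0') = 54
'/': index 63
'+': index 62
'N': A..Z range, ord('N') − ord('A') = 13
'Q': A..Z range, ord('Q') − ord('A') = 16
'7': 0..9 range, 52 + ord('7') − ord('0') = 59

Answer: 54 63 62 13 16 59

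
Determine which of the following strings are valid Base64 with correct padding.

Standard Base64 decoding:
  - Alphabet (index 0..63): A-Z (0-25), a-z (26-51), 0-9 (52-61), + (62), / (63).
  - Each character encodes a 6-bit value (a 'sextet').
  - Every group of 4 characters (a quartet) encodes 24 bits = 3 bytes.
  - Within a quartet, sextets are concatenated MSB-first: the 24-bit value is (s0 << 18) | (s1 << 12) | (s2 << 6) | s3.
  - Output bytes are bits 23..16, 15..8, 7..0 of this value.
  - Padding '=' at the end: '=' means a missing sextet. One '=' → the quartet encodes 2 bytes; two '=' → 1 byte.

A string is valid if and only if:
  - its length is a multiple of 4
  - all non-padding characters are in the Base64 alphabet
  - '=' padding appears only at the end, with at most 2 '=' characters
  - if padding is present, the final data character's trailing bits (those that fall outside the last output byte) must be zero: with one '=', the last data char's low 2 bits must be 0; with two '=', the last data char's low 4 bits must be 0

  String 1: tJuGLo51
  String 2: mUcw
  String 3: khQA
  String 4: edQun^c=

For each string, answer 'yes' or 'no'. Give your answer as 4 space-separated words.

Answer: yes yes yes no

Derivation:
String 1: 'tJuGLo51' → valid
String 2: 'mUcw' → valid
String 3: 'khQA' → valid
String 4: 'edQun^c=' → invalid (bad char(s): ['^'])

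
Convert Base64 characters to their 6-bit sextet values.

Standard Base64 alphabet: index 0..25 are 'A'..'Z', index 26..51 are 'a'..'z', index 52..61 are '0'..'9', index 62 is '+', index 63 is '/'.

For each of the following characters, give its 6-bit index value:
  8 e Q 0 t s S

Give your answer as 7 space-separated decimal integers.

'8': 0..9 range, 52 + ord('8') − ord('0') = 60
'e': a..z range, 26 + ord('e') − ord('a') = 30
'Q': A..Z range, ord('Q') − ord('A') = 16
'0': 0..9 range, 52 + ord('0') − ord('0') = 52
't': a..z range, 26 + ord('t') − ord('a') = 45
's': a..z range, 26 + ord('s') − ord('a') = 44
'S': A..Z range, ord('S') − ord('A') = 18

Answer: 60 30 16 52 45 44 18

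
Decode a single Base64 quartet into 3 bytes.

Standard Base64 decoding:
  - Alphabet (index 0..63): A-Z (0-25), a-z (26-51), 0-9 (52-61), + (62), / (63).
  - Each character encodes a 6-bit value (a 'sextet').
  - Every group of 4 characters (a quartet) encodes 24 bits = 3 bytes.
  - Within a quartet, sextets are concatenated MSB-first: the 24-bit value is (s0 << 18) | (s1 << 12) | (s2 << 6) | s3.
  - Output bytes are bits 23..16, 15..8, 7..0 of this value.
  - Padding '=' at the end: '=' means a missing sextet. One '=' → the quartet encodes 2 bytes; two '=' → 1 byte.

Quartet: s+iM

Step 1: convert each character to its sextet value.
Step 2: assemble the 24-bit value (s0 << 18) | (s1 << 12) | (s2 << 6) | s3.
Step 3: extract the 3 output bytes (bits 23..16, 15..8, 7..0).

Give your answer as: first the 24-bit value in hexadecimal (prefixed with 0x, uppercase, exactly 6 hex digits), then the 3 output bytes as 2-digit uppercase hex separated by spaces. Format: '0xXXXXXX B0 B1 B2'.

Sextets: s=44, +=62, i=34, M=12
24-bit: (44<<18) | (62<<12) | (34<<6) | 12
      = 0xB00000 | 0x03E000 | 0x000880 | 0x00000C
      = 0xB3E88C
Bytes: (v>>16)&0xFF=B3, (v>>8)&0xFF=E8, v&0xFF=8C

Answer: 0xB3E88C B3 E8 8C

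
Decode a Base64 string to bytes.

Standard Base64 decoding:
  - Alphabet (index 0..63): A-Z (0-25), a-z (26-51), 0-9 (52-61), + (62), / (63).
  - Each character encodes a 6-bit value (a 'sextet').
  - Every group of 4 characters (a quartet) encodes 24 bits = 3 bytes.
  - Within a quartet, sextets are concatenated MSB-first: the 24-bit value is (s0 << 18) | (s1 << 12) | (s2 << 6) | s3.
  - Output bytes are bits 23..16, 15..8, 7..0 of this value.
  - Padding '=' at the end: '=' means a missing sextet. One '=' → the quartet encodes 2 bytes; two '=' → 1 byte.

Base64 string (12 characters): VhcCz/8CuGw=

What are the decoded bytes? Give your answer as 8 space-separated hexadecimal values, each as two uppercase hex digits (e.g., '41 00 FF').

Answer: 56 17 02 CF FF 02 B8 6C

Derivation:
After char 0 ('V'=21): chars_in_quartet=1 acc=0x15 bytes_emitted=0
After char 1 ('h'=33): chars_in_quartet=2 acc=0x561 bytes_emitted=0
After char 2 ('c'=28): chars_in_quartet=3 acc=0x1585C bytes_emitted=0
After char 3 ('C'=2): chars_in_quartet=4 acc=0x561702 -> emit 56 17 02, reset; bytes_emitted=3
After char 4 ('z'=51): chars_in_quartet=1 acc=0x33 bytes_emitted=3
After char 5 ('/'=63): chars_in_quartet=2 acc=0xCFF bytes_emitted=3
After char 6 ('8'=60): chars_in_quartet=3 acc=0x33FFC bytes_emitted=3
After char 7 ('C'=2): chars_in_quartet=4 acc=0xCFFF02 -> emit CF FF 02, reset; bytes_emitted=6
After char 8 ('u'=46): chars_in_quartet=1 acc=0x2E bytes_emitted=6
After char 9 ('G'=6): chars_in_quartet=2 acc=0xB86 bytes_emitted=6
After char 10 ('w'=48): chars_in_quartet=3 acc=0x2E1B0 bytes_emitted=6
Padding '=': partial quartet acc=0x2E1B0 -> emit B8 6C; bytes_emitted=8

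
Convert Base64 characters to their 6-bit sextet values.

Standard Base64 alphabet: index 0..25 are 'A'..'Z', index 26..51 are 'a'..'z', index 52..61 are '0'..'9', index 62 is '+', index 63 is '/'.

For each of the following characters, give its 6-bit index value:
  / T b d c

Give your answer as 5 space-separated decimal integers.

Answer: 63 19 27 29 28

Derivation:
'/': index 63
'T': A..Z range, ord('T') − ord('A') = 19
'b': a..z range, 26 + ord('b') − ord('a') = 27
'd': a..z range, 26 + ord('d') − ord('a') = 29
'c': a..z range, 26 + ord('c') − ord('a') = 28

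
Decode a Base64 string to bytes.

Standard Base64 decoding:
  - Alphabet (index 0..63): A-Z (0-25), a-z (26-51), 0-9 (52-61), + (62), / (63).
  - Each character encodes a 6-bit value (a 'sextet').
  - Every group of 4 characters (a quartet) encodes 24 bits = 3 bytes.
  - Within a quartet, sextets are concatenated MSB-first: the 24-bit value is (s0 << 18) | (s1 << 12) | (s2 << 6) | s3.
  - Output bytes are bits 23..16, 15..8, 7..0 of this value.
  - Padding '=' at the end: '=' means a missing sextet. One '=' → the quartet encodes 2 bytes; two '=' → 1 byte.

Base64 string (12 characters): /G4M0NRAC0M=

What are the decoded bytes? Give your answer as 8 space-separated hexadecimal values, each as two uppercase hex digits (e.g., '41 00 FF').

Answer: FC 6E 0C D0 D4 40 0B 43

Derivation:
After char 0 ('/'=63): chars_in_quartet=1 acc=0x3F bytes_emitted=0
After char 1 ('G'=6): chars_in_quartet=2 acc=0xFC6 bytes_emitted=0
After char 2 ('4'=56): chars_in_quartet=3 acc=0x3F1B8 bytes_emitted=0
After char 3 ('M'=12): chars_in_quartet=4 acc=0xFC6E0C -> emit FC 6E 0C, reset; bytes_emitted=3
After char 4 ('0'=52): chars_in_quartet=1 acc=0x34 bytes_emitted=3
After char 5 ('N'=13): chars_in_quartet=2 acc=0xD0D bytes_emitted=3
After char 6 ('R'=17): chars_in_quartet=3 acc=0x34351 bytes_emitted=3
After char 7 ('A'=0): chars_in_quartet=4 acc=0xD0D440 -> emit D0 D4 40, reset; bytes_emitted=6
After char 8 ('C'=2): chars_in_quartet=1 acc=0x2 bytes_emitted=6
After char 9 ('0'=52): chars_in_quartet=2 acc=0xB4 bytes_emitted=6
After char 10 ('M'=12): chars_in_quartet=3 acc=0x2D0C bytes_emitted=6
Padding '=': partial quartet acc=0x2D0C -> emit 0B 43; bytes_emitted=8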